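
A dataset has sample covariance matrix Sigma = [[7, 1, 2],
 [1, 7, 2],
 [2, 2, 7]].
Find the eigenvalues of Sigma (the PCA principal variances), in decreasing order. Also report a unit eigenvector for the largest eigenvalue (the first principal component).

Step 1 — characteristic polynomial p(λ) = det(λI - Sigma) = λ³ - tr·λ² + c_1·λ - det, where tr = trace, c_1 = sum of the principal 2×2 minors, det = det(Sigma):
  tr = 7 + 7 + 7 = 21,
  c_1 = (7·7 - (1)²) + (7·7 - (2)²) + (7·7 - (2)²) = 48 + 45 + 45 = 138,
  det = 7·(7·7 - (2)²) - (1)·((1)·7 - (2)·(2)) + (2)·((1)·(2) - 7·(2)) = 7·(45) - (1)·(3) + (2)·(-12) = 288.
  So p(λ) = λ³ - 21λ² + 138λ - 288.
Step 2 — look for an integer root (rational root theorem: any rational root is an integer divisor of 288). Testing λ = 6:
  p(6) = 216 - 756 + 828 - 288 = 0  ✓
  Dividing out (λ - 6): p(λ) = (λ - 6)(λ² - 15λ + 48).
Step 3 — remaining eigenvalues from the quadratic λ² - 15λ + 48 = 0:
  Δ = 15² - 4·48 = 225 - 192 = 33,  λ = (15 ± √33)/2 = (15 ± 5.7446)/2 ≈ 10.3723 or 4.6277.
  Sorted: λ_1 = 10.3723,  λ_2 = 6,  λ_3 = 4.6277  (check: sum = 21 = tr ✓).

Step 4 — unit eigenvector for λ_1 ≈ 10.3723: v spans the null space of (Sigma - λ_1 I), whose rows are
  r_1 = (-3.3723, 1, 2),  r_2 = (1, -3.3723, 2),  r_3 = (2, 2, -3.3723).
  v is orthogonal to every row, so take v ∝ r_1 × r_2 = ((1)·(2) - (2)·(-3.3723), (2)·(1) - (-3.3723)·(2), (-3.3723)·(-3.3723) - (1)·(1)) ≈ (8.7446, 8.7446, 10.3723).
  Let u = (8.7446, 8.7446, 10.3723).
  ||u|| = √((8.7446)² + (8.7446)² + (10.3723)²) = √(260.519) ≈ 16.1406,  v_1 = u/||u|| ≈ (0.5418, 0.5418, 0.6426) (||v_1|| = 1).

λ_1 = 10.3723,  λ_2 = 6,  λ_3 = 4.6277;  v_1 ≈ (0.5418, 0.5418, 0.6426)


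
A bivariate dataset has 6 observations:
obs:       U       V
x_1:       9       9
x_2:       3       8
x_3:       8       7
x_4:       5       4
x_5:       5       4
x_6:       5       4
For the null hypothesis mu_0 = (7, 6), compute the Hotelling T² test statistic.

Step 1 — sample mean vector:
  mean(U) = (9 + 3 + 8 + 5 + 5 + 5) / 6 = 35/6 = 5.8333
  mean(V) = (9 + 8 + 7 + 4 + 4 + 4) / 6 = 36/6 = 6
  x̄ = (5.8333, 6),  deviation x̄ - mu_0 = (5.8333, 6) - (7, 6) = (-1.1667, 0).

Step 2 — sample covariance matrix, S[i,j] = (1/(n-1)) · Σ_k (x_{k,i} - mean_i) · (x_{k,j} - mean_j), divisor n-1 = 5:
  S[U,U] = ((3.1667)·(3.1667) + (-2.8333)·(-2.8333) + (2.1667)·(2.1667) + (-0.8333)·(-0.8333) + (-0.8333)·(-0.8333) + (-0.8333)·(-0.8333)) / 5 = 24.8333/5 = 4.9667
  S[U,V] = ((3.1667)·(3) + (-2.8333)·(2) + (2.1667)·(1) + (-0.8333)·(-2) + (-0.8333)·(-2) + (-0.8333)·(-2)) / 5 = 11/5 = 2.2
  S[V,V] = ((3)·(3) + (2)·(2) + (1)·(1) + (-2)·(-2) + (-2)·(-2) + (-2)·(-2)) / 5 = 26/5 = 5.2
  S = [[4.9667, 2.2],
 [2.2, 5.2]].

Step 3 — invert S. det(S) = 4.9667·5.2 - (2.2)² = 20.9867.
  S^{-1} = (1/det) · [[d, -b], [-b, a]] = [[0.2478, -0.1048],
 [-0.1048, 0.2367]].

Step 4 — quadratic form (x̄ - mu_0)^T · S^{-1} · (x̄ - mu_0):
  S^{-1} · (x̄ - mu_0) = (-0.2891, 0.1223),
  (x̄ - mu_0)^T · [...] = (-1.1667)·(-0.2891) + (0)·(0.1223) = 0.3373.

Step 5 — scale by n: T² = 6 · 0.3373 = 2.0235.

T² ≈ 2.0235


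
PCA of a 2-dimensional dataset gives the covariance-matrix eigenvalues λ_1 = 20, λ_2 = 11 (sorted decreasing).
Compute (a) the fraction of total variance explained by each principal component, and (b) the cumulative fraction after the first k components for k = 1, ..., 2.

Step 1 — total variance = trace(Sigma) = Σ λ_i = 20 + 11 = 31.

Step 2 — fraction explained by component i = λ_i / Σ λ:
  PC1: 20/31 = 0.6452
  PC2: 11/31 = 0.3548

Step 3 — cumulative fraction after k components = (λ_1 + ... + λ_k) / Σ λ:
  k = 1: 20/31 = 0.6452
  k = 2: (20 + 11)/31 = 31/31 = 1

Summary (fraction, with percent):

explained: PC1 0.6452 (64.52%), PC2 0.3548 (35.48%);  cumulative: 0.6452, 1


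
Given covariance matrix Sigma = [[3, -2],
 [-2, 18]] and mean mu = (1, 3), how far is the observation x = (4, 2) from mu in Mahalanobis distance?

Step 1 — centre the observation: (x - mu) = (3, -1).

Step 2 — invert Sigma. det(Sigma) = 3·18 - (-2)² = 50.
  Sigma^{-1} = (1/det) · [[d, -b], [-b, a]] = [[0.36, 0.04],
 [0.04, 0.06]].

Step 3 — form the quadratic (x - mu)^T · Sigma^{-1} · (x - mu):
  Sigma^{-1} · (x - mu) = (1.04, 0.06).
  (x - mu)^T · [Sigma^{-1} · (x - mu)] = (3)·(1.04) + (-1)·(0.06) = 3.06.

Step 4 — take square root: d = √(3.06) ≈ 1.7493.

d(x, mu) = √(3.06) ≈ 1.7493


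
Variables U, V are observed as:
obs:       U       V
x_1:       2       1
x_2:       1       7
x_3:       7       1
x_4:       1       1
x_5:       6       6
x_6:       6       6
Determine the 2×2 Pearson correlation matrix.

Step 1 — column means:
  mean(U) = (2 + 1 + 7 + 1 + 6 + 6) / 6 = 23/6 = 3.8333
  mean(V) = (1 + 7 + 1 + 1 + 6 + 6) / 6 = 22/6 = 3.6667

Step 2 — sample variances and covariances s[i,j] = (1/(n-1)) · Σ_k (x_{k,i} - mean_i) · (x_{k,j} - mean_j), with n-1 = 5:
  s[U,U] = ((-1.8333)·(-1.8333) + (-2.8333)·(-2.8333) + (3.1667)·(3.1667) + (-2.8333)·(-2.8333) + (2.1667)·(2.1667) + (2.1667)·(2.1667)) / 5 = 38.8333/5 = 7.7667
  s[U,V] = ((-1.8333)·(-2.6667) + (-2.8333)·(3.3333) + (3.1667)·(-2.6667) + (-2.8333)·(-2.6667) + (2.1667)·(2.3333) + (2.1667)·(2.3333)) / 5 = 4.6667/5 = 0.9333
  s[V,V] = ((-2.6667)·(-2.6667) + (3.3333)·(3.3333) + (-2.6667)·(-2.6667) + (-2.6667)·(-2.6667) + (2.3333)·(2.3333) + (2.3333)·(2.3333)) / 5 = 43.3333/5 = 8.6667
  Sample standard deviations s_i = √(s[i,i]):
  s(U) = √(7.7667) = 2.7869
  s(V) = √(8.6667) = 2.9439

Step 3 — r_{ij} = s_{ij} / (s_i · s_j):
  r[U,U] = 1 (diagonal).
  r[U,V] = 0.9333 / (2.7869 · 2.9439) = 0.9333 / 8.2043 = 0.1138
  r[V,V] = 1 (diagonal).

R is symmetric with unit diagonal. Assembling:

R = [[1, 0.1138],
 [0.1138, 1]]


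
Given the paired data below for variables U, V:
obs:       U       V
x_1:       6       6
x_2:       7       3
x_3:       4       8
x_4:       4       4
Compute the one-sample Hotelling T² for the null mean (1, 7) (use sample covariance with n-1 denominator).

Step 1 — sample mean vector:
  mean(U) = (6 + 7 + 4 + 4) / 4 = 21/4 = 5.25
  mean(V) = (6 + 3 + 8 + 4) / 4 = 21/4 = 5.25
  x̄ = (5.25, 5.25),  deviation x̄ - mu_0 = (5.25, 5.25) - (1, 7) = (4.25, -1.75).

Step 2 — sample covariance matrix, S[i,j] = (1/(n-1)) · Σ_k (x_{k,i} - mean_i) · (x_{k,j} - mean_j), divisor n-1 = 3:
  S[U,U] = ((0.75)·(0.75) + (1.75)·(1.75) + (-1.25)·(-1.25) + (-1.25)·(-1.25)) / 3 = 6.75/3 = 2.25
  S[U,V] = ((0.75)·(0.75) + (1.75)·(-2.25) + (-1.25)·(2.75) + (-1.25)·(-1.25)) / 3 = -5.25/3 = -1.75
  S[V,V] = ((0.75)·(0.75) + (-2.25)·(-2.25) + (2.75)·(2.75) + (-1.25)·(-1.25)) / 3 = 14.75/3 = 4.9167
  S = [[2.25, -1.75],
 [-1.75, 4.9167]].

Step 3 — invert S. det(S) = 2.25·4.9167 - (-1.75)² = 8.
  S^{-1} = (1/det) · [[d, -b], [-b, a]] = [[0.6146, 0.2188],
 [0.2187, 0.2812]].

Step 4 — quadratic form (x̄ - mu_0)^T · S^{-1} · (x̄ - mu_0):
  S^{-1} · (x̄ - mu_0) = (2.2292, 0.4375),
  (x̄ - mu_0)^T · [...] = (4.25)·(2.2292) + (-1.75)·(0.4375) = 8.7083.

Step 5 — scale by n: T² = 4 · 8.7083 = 34.8333.

T² ≈ 34.8333


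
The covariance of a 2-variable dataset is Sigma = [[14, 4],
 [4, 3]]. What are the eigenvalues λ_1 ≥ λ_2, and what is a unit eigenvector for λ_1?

Step 1 — characteristic polynomial of 2×2 Sigma:
  det(Sigma - λI) = λ² - trace · λ + det = 0.
  trace = 14 + 3 = 17, det = 14·3 - (4)² = 26.
Step 2 — discriminant:
  Δ = trace² - 4·det = 289 - 104 = 185.
Step 3 — eigenvalues:
  λ = (trace ± √Δ)/2 = (17 ± 13.6015)/2,
  λ_1 = 15.3007,  λ_2 = 1.6993.

Step 4 — unit eigenvector for λ_1: solve (Sigma - λ_1 I)v = 0. First row:
  (14 - 15.3007)·v_x + (4)·v_y = 0, i.e. (-1.3007)·v_x + (4)·v_y = 0,
  so v ∝ (b, λ_1 - a) = (4, 1.3007) = u.
  ||u|| = √((4)² + (1.3007)²) = √(17.6919) ≈ 4.2062,
  v_1 = u/||u|| ≈ (0.951, 0.3092) (||v_1|| = 1).

λ_1 = 15.3007,  λ_2 = 1.6993;  v_1 ≈ (0.951, 0.3092)


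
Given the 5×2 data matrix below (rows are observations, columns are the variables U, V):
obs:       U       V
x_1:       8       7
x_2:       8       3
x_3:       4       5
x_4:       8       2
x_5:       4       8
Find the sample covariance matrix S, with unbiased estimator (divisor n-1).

Step 1 — column means:
  mean(U) = (8 + 8 + 4 + 8 + 4) / 5 = 32/5 = 6.4
  mean(V) = (7 + 3 + 5 + 2 + 8) / 5 = 25/5 = 5

Step 2 — sample covariance S[i,j] = (1/(n-1)) · Σ_k (x_{k,i} - mean_i) · (x_{k,j} - mean_j), with n-1 = 4.
  S[U,U] = ((1.6)·(1.6) + (1.6)·(1.6) + (-2.4)·(-2.4) + (1.6)·(1.6) + (-2.4)·(-2.4)) / 4 = 19.2/4 = 4.8
  S[U,V] = ((1.6)·(2) + (1.6)·(-2) + (-2.4)·(0) + (1.6)·(-3) + (-2.4)·(3)) / 4 = -12/4 = -3
  S[V,V] = ((2)·(2) + (-2)·(-2) + (0)·(0) + (-3)·(-3) + (3)·(3)) / 4 = 26/4 = 6.5

S is symmetric (S[j,i] = S[i,j]). Assembling:

S = [[4.8, -3],
 [-3, 6.5]]


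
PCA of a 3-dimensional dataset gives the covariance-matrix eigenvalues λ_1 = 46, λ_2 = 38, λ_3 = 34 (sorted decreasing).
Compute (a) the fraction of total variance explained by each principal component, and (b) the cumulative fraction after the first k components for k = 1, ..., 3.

Step 1 — total variance = trace(Sigma) = Σ λ_i = 46 + 38 + 34 = 118.

Step 2 — fraction explained by component i = λ_i / Σ λ:
  PC1: 46/118 = 0.3898
  PC2: 38/118 = 0.322
  PC3: 34/118 = 0.2881

Step 3 — cumulative fraction after k components = (λ_1 + ... + λ_k) / Σ λ:
  k = 1: 46/118 = 0.3898
  k = 2: (46 + 38)/118 = 84/118 = 0.7119
  k = 3: (46 + 38 + 34)/118 = 118/118 = 1

Summary (fraction, with percent):

explained: PC1 0.3898 (38.98%), PC2 0.322 (32.2%), PC3 0.2881 (28.81%);  cumulative: 0.3898, 0.7119, 1


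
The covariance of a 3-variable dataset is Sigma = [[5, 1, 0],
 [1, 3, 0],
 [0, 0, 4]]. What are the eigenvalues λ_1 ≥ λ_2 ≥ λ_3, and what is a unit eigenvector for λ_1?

Step 1 — characteristic polynomial p(λ) = det(λI - Sigma) = λ³ - tr·λ² + c_1·λ - det, where tr = trace, c_1 = sum of the principal 2×2 minors, det = det(Sigma):
  tr = 5 + 3 + 4 = 12,
  c_1 = (5·3 - (1)²) + (5·4 - (0)²) + (3·4 - (0)²) = 14 + 20 + 12 = 46,
  det = 5·(3·4 - (0)²) - (1)·((1)·4 - (0)·(0)) + (0)·((1)·(0) - 3·(0)) = 5·(12) - (1)·(4) + (0)·(0) = 56.
  So p(λ) = λ³ - 12λ² + 46λ - 56.
Step 2 — look for an integer root (rational root theorem: any rational root is an integer divisor of 56). Testing λ = 4:
  p(4) = 64 - 192 + 184 - 56 = 0  ✓
  Dividing out (λ - 4): p(λ) = (λ - 4)(λ² - 8λ + 14).
Step 3 — remaining eigenvalues from the quadratic λ² - 8λ + 14 = 0:
  Δ = 8² - 4·14 = 64 - 56 = 8,  λ = (8 ± √8)/2 = (8 ± 2.8284)/2 ≈ 5.4142 or 2.5858.
  Sorted: λ_1 = 5.4142,  λ_2 = 4,  λ_3 = 2.5858  (check: sum = 12 = tr ✓).

Step 4 — unit eigenvector for λ_1 ≈ 5.4142: v spans the null space of (Sigma - λ_1 I), whose rows are
  r_1 = (-0.4142, 1, 0),  r_2 = (1, -2.4142, 0),  r_3 = (0, 0, -1.4142).
  v is orthogonal to every row, so take v ∝ r_1 × r_3 = ((1)·(-1.4142) - (0)·(0), (0)·(0) - (-0.4142)·(-1.4142), (-0.4142)·(0) - (1)·(0)) ≈ (-1.4142, -0.5858, 0).
  Rescale (multiply by -1 so the first nonzero entry is positive): u = (1.4142, 0.5858, 0).
  ||u|| = √((1.4142)² + (0.5858)² + (0)²) = √(2.3431) ≈ 1.5307,  v_1 = u/||u|| ≈ (0.9239, 0.3827, 0) (||v_1|| = 1).

λ_1 = 5.4142,  λ_2 = 4,  λ_3 = 2.5858;  v_1 ≈ (0.9239, 0.3827, 0)


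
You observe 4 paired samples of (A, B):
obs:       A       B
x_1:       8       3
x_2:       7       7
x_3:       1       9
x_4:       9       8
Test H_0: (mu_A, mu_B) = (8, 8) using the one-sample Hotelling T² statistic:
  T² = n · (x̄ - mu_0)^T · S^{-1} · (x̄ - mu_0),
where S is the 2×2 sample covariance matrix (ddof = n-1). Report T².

Step 1 — sample mean vector:
  mean(A) = (8 + 7 + 1 + 9) / 4 = 25/4 = 6.25
  mean(B) = (3 + 7 + 9 + 8) / 4 = 27/4 = 6.75
  x̄ = (6.25, 6.75),  deviation x̄ - mu_0 = (6.25, 6.75) - (8, 8) = (-1.75, -1.25).

Step 2 — sample covariance matrix, S[i,j] = (1/(n-1)) · Σ_k (x_{k,i} - mean_i) · (x_{k,j} - mean_j), divisor n-1 = 3:
  S[A,A] = ((1.75)·(1.75) + (0.75)·(0.75) + (-5.25)·(-5.25) + (2.75)·(2.75)) / 3 = 38.75/3 = 12.9167
  S[A,B] = ((1.75)·(-3.75) + (0.75)·(0.25) + (-5.25)·(2.25) + (2.75)·(1.25)) / 3 = -14.75/3 = -4.9167
  S[B,B] = ((-3.75)·(-3.75) + (0.25)·(0.25) + (2.25)·(2.25) + (1.25)·(1.25)) / 3 = 20.75/3 = 6.9167
  S = [[12.9167, -4.9167],
 [-4.9167, 6.9167]].

Step 3 — invert S. det(S) = 12.9167·6.9167 - (-4.9167)² = 65.1667.
  S^{-1} = (1/det) · [[d, -b], [-b, a]] = [[0.1061, 0.0754],
 [0.0754, 0.1982]].

Step 4 — quadratic form (x̄ - mu_0)^T · S^{-1} · (x̄ - mu_0):
  S^{-1} · (x̄ - mu_0) = (-0.2801, -0.3798),
  (x̄ - mu_0)^T · [...] = (-1.75)·(-0.2801) + (-1.25)·(-0.3798) = 0.9648.

Step 5 — scale by n: T² = 4 · 0.9648 = 3.8593.

T² ≈ 3.8593


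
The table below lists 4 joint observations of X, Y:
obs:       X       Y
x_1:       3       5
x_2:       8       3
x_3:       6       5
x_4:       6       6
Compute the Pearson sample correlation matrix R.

Step 1 — column means:
  mean(X) = (3 + 8 + 6 + 6) / 4 = 23/4 = 5.75
  mean(Y) = (5 + 3 + 5 + 6) / 4 = 19/4 = 4.75

Step 2 — sample variances and covariances s[i,j] = (1/(n-1)) · Σ_k (x_{k,i} - mean_i) · (x_{k,j} - mean_j), with n-1 = 3:
  s[X,X] = ((-2.75)·(-2.75) + (2.25)·(2.25) + (0.25)·(0.25) + (0.25)·(0.25)) / 3 = 12.75/3 = 4.25
  s[X,Y] = ((-2.75)·(0.25) + (2.25)·(-1.75) + (0.25)·(0.25) + (0.25)·(1.25)) / 3 = -4.25/3 = -1.4167
  s[Y,Y] = ((0.25)·(0.25) + (-1.75)·(-1.75) + (0.25)·(0.25) + (1.25)·(1.25)) / 3 = 4.75/3 = 1.5833
  Sample standard deviations s_i = √(s[i,i]):
  s(X) = √(4.25) = 2.0616
  s(Y) = √(1.5833) = 1.2583

Step 3 — r_{ij} = s_{ij} / (s_i · s_j):
  r[X,X] = 1 (diagonal).
  r[X,Y] = -1.4167 / (2.0616 · 1.2583) = -1.4167 / 2.5941 = -0.5461
  r[Y,Y] = 1 (diagonal).

R is symmetric with unit diagonal. Assembling:

R = [[1, -0.5461],
 [-0.5461, 1]]


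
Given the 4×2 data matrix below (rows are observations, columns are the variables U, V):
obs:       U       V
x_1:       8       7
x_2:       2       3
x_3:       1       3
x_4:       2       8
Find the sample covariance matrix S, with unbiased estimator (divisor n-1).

Step 1 — column means:
  mean(U) = (8 + 2 + 1 + 2) / 4 = 13/4 = 3.25
  mean(V) = (7 + 3 + 3 + 8) / 4 = 21/4 = 5.25

Step 2 — sample covariance S[i,j] = (1/(n-1)) · Σ_k (x_{k,i} - mean_i) · (x_{k,j} - mean_j), with n-1 = 3.
  S[U,U] = ((4.75)·(4.75) + (-1.25)·(-1.25) + (-2.25)·(-2.25) + (-1.25)·(-1.25)) / 3 = 30.75/3 = 10.25
  S[U,V] = ((4.75)·(1.75) + (-1.25)·(-2.25) + (-2.25)·(-2.25) + (-1.25)·(2.75)) / 3 = 12.75/3 = 4.25
  S[V,V] = ((1.75)·(1.75) + (-2.25)·(-2.25) + (-2.25)·(-2.25) + (2.75)·(2.75)) / 3 = 20.75/3 = 6.9167

S is symmetric (S[j,i] = S[i,j]). Assembling:

S = [[10.25, 4.25],
 [4.25, 6.9167]]


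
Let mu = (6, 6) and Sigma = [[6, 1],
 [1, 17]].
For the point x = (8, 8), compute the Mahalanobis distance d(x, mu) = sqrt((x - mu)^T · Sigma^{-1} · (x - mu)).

Step 1 — centre the observation: (x - mu) = (2, 2).

Step 2 — invert Sigma. det(Sigma) = 6·17 - (1)² = 101.
  Sigma^{-1} = (1/det) · [[d, -b], [-b, a]] = [[0.1683, -0.0099],
 [-0.0099, 0.0594]].

Step 3 — form the quadratic (x - mu)^T · Sigma^{-1} · (x - mu):
  Sigma^{-1} · (x - mu) = (0.3168, 0.099).
  (x - mu)^T · [Sigma^{-1} · (x - mu)] = (2)·(0.3168) + (2)·(0.099) = 0.8317.

Step 4 — take square root: d = √(0.8317) ≈ 0.912.

d(x, mu) = √(0.8317) ≈ 0.912


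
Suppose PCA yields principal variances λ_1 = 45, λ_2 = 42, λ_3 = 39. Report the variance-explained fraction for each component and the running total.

Step 1 — total variance = trace(Sigma) = Σ λ_i = 45 + 42 + 39 = 126.

Step 2 — fraction explained by component i = λ_i / Σ λ:
  PC1: 45/126 = 0.3571
  PC2: 42/126 = 0.3333
  PC3: 39/126 = 0.3095

Step 3 — cumulative fraction after k components = (λ_1 + ... + λ_k) / Σ λ:
  k = 1: 45/126 = 0.3571
  k = 2: (45 + 42)/126 = 87/126 = 0.6905
  k = 3: (45 + 42 + 39)/126 = 126/126 = 1

Summary (fraction, with percent):

explained: PC1 0.3571 (35.71%), PC2 0.3333 (33.33%), PC3 0.3095 (30.95%);  cumulative: 0.3571, 0.6905, 1


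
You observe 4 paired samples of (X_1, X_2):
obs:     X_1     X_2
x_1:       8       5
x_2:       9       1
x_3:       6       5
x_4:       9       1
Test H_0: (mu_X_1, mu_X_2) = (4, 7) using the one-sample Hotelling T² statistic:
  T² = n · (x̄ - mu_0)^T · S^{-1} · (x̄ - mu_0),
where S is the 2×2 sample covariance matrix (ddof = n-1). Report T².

Step 1 — sample mean vector:
  mean(X_1) = (8 + 9 + 6 + 9) / 4 = 32/4 = 8
  mean(X_2) = (5 + 1 + 5 + 1) / 4 = 12/4 = 3
  x̄ = (8, 3),  deviation x̄ - mu_0 = (8, 3) - (4, 7) = (4, -4).

Step 2 — sample covariance matrix, S[i,j] = (1/(n-1)) · Σ_k (x_{k,i} - mean_i) · (x_{k,j} - mean_j), divisor n-1 = 3:
  S[X_1,X_1] = ((0)·(0) + (1)·(1) + (-2)·(-2) + (1)·(1)) / 3 = 6/3 = 2
  S[X_1,X_2] = ((0)·(2) + (1)·(-2) + (-2)·(2) + (1)·(-2)) / 3 = -8/3 = -2.6667
  S[X_2,X_2] = ((2)·(2) + (-2)·(-2) + (2)·(2) + (-2)·(-2)) / 3 = 16/3 = 5.3333
  S = [[2, -2.6667],
 [-2.6667, 5.3333]].

Step 3 — invert S. det(S) = 2·5.3333 - (-2.6667)² = 3.5556.
  S^{-1} = (1/det) · [[d, -b], [-b, a]] = [[1.5, 0.75],
 [0.75, 0.5625]].

Step 4 — quadratic form (x̄ - mu_0)^T · S^{-1} · (x̄ - mu_0):
  S^{-1} · (x̄ - mu_0) = (3, 0.75),
  (x̄ - mu_0)^T · [...] = (4)·(3) + (-4)·(0.75) = 9.

Step 5 — scale by n: T² = 4 · 9 = 36.

T² ≈ 36


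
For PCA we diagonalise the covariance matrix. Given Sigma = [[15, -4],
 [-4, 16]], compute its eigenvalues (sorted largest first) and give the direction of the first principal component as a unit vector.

Step 1 — characteristic polynomial of 2×2 Sigma:
  det(Sigma - λI) = λ² - trace · λ + det = 0.
  trace = 15 + 16 = 31, det = 15·16 - (-4)² = 224.
Step 2 — discriminant:
  Δ = trace² - 4·det = 961 - 896 = 65.
Step 3 — eigenvalues:
  λ = (trace ± √Δ)/2 = (31 ± 8.0623)/2,
  λ_1 = 19.5311,  λ_2 = 11.4689.

Step 4 — unit eigenvector for λ_1: solve (Sigma - λ_1 I)v = 0. First row:
  (15 - 19.5311)·v_x + (-4)·v_y = 0, i.e. (-4.5311)·v_x + (-4)·v_y = 0,
  so v ∝ (b, λ_1 - a) = (-4, 4.5311); multiply by -1 so the first entry is positive: u = (4, -4.5311).
  ||u|| = √((4)² + (-4.5311)²) = √(36.5311) ≈ 6.0441,
  v_1 = u/||u|| ≈ (0.6618, -0.7497) (||v_1|| = 1).

λ_1 = 19.5311,  λ_2 = 11.4689;  v_1 ≈ (0.6618, -0.7497)


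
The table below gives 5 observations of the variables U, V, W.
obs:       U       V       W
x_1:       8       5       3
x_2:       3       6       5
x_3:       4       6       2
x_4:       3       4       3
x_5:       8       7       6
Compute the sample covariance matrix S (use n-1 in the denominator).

Step 1 — column means:
  mean(U) = (8 + 3 + 4 + 3 + 8) / 5 = 26/5 = 5.2
  mean(V) = (5 + 6 + 6 + 4 + 7) / 5 = 28/5 = 5.6
  mean(W) = (3 + 5 + 2 + 3 + 6) / 5 = 19/5 = 3.8

Step 2 — sample covariance S[i,j] = (1/(n-1)) · Σ_k (x_{k,i} - mean_i) · (x_{k,j} - mean_j), with n-1 = 4.
  S[U,U] = ((2.8)·(2.8) + (-2.2)·(-2.2) + (-1.2)·(-1.2) + (-2.2)·(-2.2) + (2.8)·(2.8)) / 4 = 26.8/4 = 6.7
  S[U,V] = ((2.8)·(-0.6) + (-2.2)·(0.4) + (-1.2)·(0.4) + (-2.2)·(-1.6) + (2.8)·(1.4)) / 4 = 4.4/4 = 1.1
  S[U,W] = ((2.8)·(-0.8) + (-2.2)·(1.2) + (-1.2)·(-1.8) + (-2.2)·(-0.8) + (2.8)·(2.2)) / 4 = 5.2/4 = 1.3
  S[V,V] = ((-0.6)·(-0.6) + (0.4)·(0.4) + (0.4)·(0.4) + (-1.6)·(-1.6) + (1.4)·(1.4)) / 4 = 5.2/4 = 1.3
  S[V,W] = ((-0.6)·(-0.8) + (0.4)·(1.2) + (0.4)·(-1.8) + (-1.6)·(-0.8) + (1.4)·(2.2)) / 4 = 4.6/4 = 1.15
  S[W,W] = ((-0.8)·(-0.8) + (1.2)·(1.2) + (-1.8)·(-1.8) + (-0.8)·(-0.8) + (2.2)·(2.2)) / 4 = 10.8/4 = 2.7

S is symmetric (S[j,i] = S[i,j]). Assembling:

S = [[6.7, 1.1, 1.3],
 [1.1, 1.3, 1.15],
 [1.3, 1.15, 2.7]]


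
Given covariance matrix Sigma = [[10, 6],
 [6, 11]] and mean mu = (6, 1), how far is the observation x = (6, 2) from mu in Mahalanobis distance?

Step 1 — centre the observation: (x - mu) = (0, 1).

Step 2 — invert Sigma. det(Sigma) = 10·11 - (6)² = 74.
  Sigma^{-1} = (1/det) · [[d, -b], [-b, a]] = [[0.1486, -0.0811],
 [-0.0811, 0.1351]].

Step 3 — form the quadratic (x - mu)^T · Sigma^{-1} · (x - mu):
  Sigma^{-1} · (x - mu) = (-0.0811, 0.1351).
  (x - mu)^T · [Sigma^{-1} · (x - mu)] = (0)·(-0.0811) + (1)·(0.1351) = 0.1351.

Step 4 — take square root: d = √(0.1351) ≈ 0.3676.

d(x, mu) = √(0.1351) ≈ 0.3676


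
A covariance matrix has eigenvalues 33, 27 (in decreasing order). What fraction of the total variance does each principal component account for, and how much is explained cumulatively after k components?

Step 1 — total variance = trace(Sigma) = Σ λ_i = 33 + 27 = 60.

Step 2 — fraction explained by component i = λ_i / Σ λ:
  PC1: 33/60 = 0.55
  PC2: 27/60 = 0.45

Step 3 — cumulative fraction after k components = (λ_1 + ... + λ_k) / Σ λ:
  k = 1: 33/60 = 0.55
  k = 2: (33 + 27)/60 = 60/60 = 1

Summary (fraction, with percent):

explained: PC1 0.55 (55%), PC2 0.45 (45%);  cumulative: 0.55, 1


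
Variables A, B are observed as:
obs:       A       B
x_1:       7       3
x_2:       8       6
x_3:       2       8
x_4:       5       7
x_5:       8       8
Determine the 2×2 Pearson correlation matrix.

Step 1 — column means:
  mean(A) = (7 + 8 + 2 + 5 + 8) / 5 = 30/5 = 6
  mean(B) = (3 + 6 + 8 + 7 + 8) / 5 = 32/5 = 6.4

Step 2 — sample variances and covariances s[i,j] = (1/(n-1)) · Σ_k (x_{k,i} - mean_i) · (x_{k,j} - mean_j), with n-1 = 4:
  s[A,A] = ((1)·(1) + (2)·(2) + (-4)·(-4) + (-1)·(-1) + (2)·(2)) / 4 = 26/4 = 6.5
  s[A,B] = ((1)·(-3.4) + (2)·(-0.4) + (-4)·(1.6) + (-1)·(0.6) + (2)·(1.6)) / 4 = -8/4 = -2
  s[B,B] = ((-3.4)·(-3.4) + (-0.4)·(-0.4) + (1.6)·(1.6) + (0.6)·(0.6) + (1.6)·(1.6)) / 4 = 17.2/4 = 4.3
  Sample standard deviations s_i = √(s[i,i]):
  s(A) = √(6.5) = 2.5495
  s(B) = √(4.3) = 2.0736

Step 3 — r_{ij} = s_{ij} / (s_i · s_j):
  r[A,A] = 1 (diagonal).
  r[A,B] = -2 / (2.5495 · 2.0736) = -2 / 5.2868 = -0.3783
  r[B,B] = 1 (diagonal).

R is symmetric with unit diagonal. Assembling:

R = [[1, -0.3783],
 [-0.3783, 1]]


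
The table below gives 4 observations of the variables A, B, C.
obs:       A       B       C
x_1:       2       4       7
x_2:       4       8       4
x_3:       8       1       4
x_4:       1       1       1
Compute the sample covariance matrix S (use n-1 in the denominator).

Step 1 — column means:
  mean(A) = (2 + 4 + 8 + 1) / 4 = 15/4 = 3.75
  mean(B) = (4 + 8 + 1 + 1) / 4 = 14/4 = 3.5
  mean(C) = (7 + 4 + 4 + 1) / 4 = 16/4 = 4

Step 2 — sample covariance S[i,j] = (1/(n-1)) · Σ_k (x_{k,i} - mean_i) · (x_{k,j} - mean_j), with n-1 = 3.
  S[A,A] = ((-1.75)·(-1.75) + (0.25)·(0.25) + (4.25)·(4.25) + (-2.75)·(-2.75)) / 3 = 28.75/3 = 9.5833
  S[A,B] = ((-1.75)·(0.5) + (0.25)·(4.5) + (4.25)·(-2.5) + (-2.75)·(-2.5)) / 3 = -3.5/3 = -1.1667
  S[A,C] = ((-1.75)·(3) + (0.25)·(0) + (4.25)·(0) + (-2.75)·(-3)) / 3 = 3/3 = 1
  S[B,B] = ((0.5)·(0.5) + (4.5)·(4.5) + (-2.5)·(-2.5) + (-2.5)·(-2.5)) / 3 = 33/3 = 11
  S[B,C] = ((0.5)·(3) + (4.5)·(0) + (-2.5)·(0) + (-2.5)·(-3)) / 3 = 9/3 = 3
  S[C,C] = ((3)·(3) + (0)·(0) + (0)·(0) + (-3)·(-3)) / 3 = 18/3 = 6

S is symmetric (S[j,i] = S[i,j]). Assembling:

S = [[9.5833, -1.1667, 1],
 [-1.1667, 11, 3],
 [1, 3, 6]]


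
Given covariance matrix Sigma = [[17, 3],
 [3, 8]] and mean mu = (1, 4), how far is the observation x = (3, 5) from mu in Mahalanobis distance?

Step 1 — centre the observation: (x - mu) = (2, 1).

Step 2 — invert Sigma. det(Sigma) = 17·8 - (3)² = 127.
  Sigma^{-1} = (1/det) · [[d, -b], [-b, a]] = [[0.063, -0.0236],
 [-0.0236, 0.1339]].

Step 3 — form the quadratic (x - mu)^T · Sigma^{-1} · (x - mu):
  Sigma^{-1} · (x - mu) = (0.1024, 0.0866).
  (x - mu)^T · [Sigma^{-1} · (x - mu)] = (2)·(0.1024) + (1)·(0.0866) = 0.2913.

Step 4 — take square root: d = √(0.2913) ≈ 0.5398.

d(x, mu) = √(0.2913) ≈ 0.5398


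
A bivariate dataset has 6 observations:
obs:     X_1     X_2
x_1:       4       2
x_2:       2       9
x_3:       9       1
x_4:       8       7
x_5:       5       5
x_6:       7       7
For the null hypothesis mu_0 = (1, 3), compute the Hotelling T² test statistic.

Step 1 — sample mean vector:
  mean(X_1) = (4 + 2 + 9 + 8 + 5 + 7) / 6 = 35/6 = 5.8333
  mean(X_2) = (2 + 9 + 1 + 7 + 5 + 7) / 6 = 31/6 = 5.1667
  x̄ = (5.8333, 5.1667),  deviation x̄ - mu_0 = (5.8333, 5.1667) - (1, 3) = (4.8333, 2.1667).

Step 2 — sample covariance matrix, S[i,j] = (1/(n-1)) · Σ_k (x_{k,i} - mean_i) · (x_{k,j} - mean_j), divisor n-1 = 5:
  S[X_1,X_1] = ((-1.8333)·(-1.8333) + (-3.8333)·(-3.8333) + (3.1667)·(3.1667) + (2.1667)·(2.1667) + (-0.8333)·(-0.8333) + (1.1667)·(1.1667)) / 5 = 34.8333/5 = 6.9667
  S[X_1,X_2] = ((-1.8333)·(-3.1667) + (-3.8333)·(3.8333) + (3.1667)·(-4.1667) + (2.1667)·(1.8333) + (-0.8333)·(-0.1667) + (1.1667)·(1.8333)) / 5 = -15.8333/5 = -3.1667
  S[X_2,X_2] = ((-3.1667)·(-3.1667) + (3.8333)·(3.8333) + (-4.1667)·(-4.1667) + (1.8333)·(1.8333) + (-0.1667)·(-0.1667) + (1.8333)·(1.8333)) / 5 = 48.8333/5 = 9.7667
  S = [[6.9667, -3.1667],
 [-3.1667, 9.7667]].

Step 3 — invert S. det(S) = 6.9667·9.7667 - (-3.1667)² = 58.0133.
  S^{-1} = (1/det) · [[d, -b], [-b, a]] = [[0.1684, 0.0546],
 [0.0546, 0.1201]].

Step 4 — quadratic form (x̄ - mu_0)^T · S^{-1} · (x̄ - mu_0):
  S^{-1} · (x̄ - mu_0) = (0.932, 0.524),
  (x̄ - mu_0)^T · [...] = (4.8333)·(0.932) + (2.1667)·(0.524) = 5.6399.

Step 5 — scale by n: T² = 6 · 5.6399 = 33.8393.

T² ≈ 33.8393


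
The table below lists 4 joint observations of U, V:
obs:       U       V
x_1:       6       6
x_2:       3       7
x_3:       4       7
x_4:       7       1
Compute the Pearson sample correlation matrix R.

Step 1 — column means:
  mean(U) = (6 + 3 + 4 + 7) / 4 = 20/4 = 5
  mean(V) = (6 + 7 + 7 + 1) / 4 = 21/4 = 5.25

Step 2 — sample variances and covariances s[i,j] = (1/(n-1)) · Σ_k (x_{k,i} - mean_i) · (x_{k,j} - mean_j), with n-1 = 3:
  s[U,U] = ((1)·(1) + (-2)·(-2) + (-1)·(-1) + (2)·(2)) / 3 = 10/3 = 3.3333
  s[U,V] = ((1)·(0.75) + (-2)·(1.75) + (-1)·(1.75) + (2)·(-4.25)) / 3 = -13/3 = -4.3333
  s[V,V] = ((0.75)·(0.75) + (1.75)·(1.75) + (1.75)·(1.75) + (-4.25)·(-4.25)) / 3 = 24.75/3 = 8.25
  Sample standard deviations s_i = √(s[i,i]):
  s(U) = √(3.3333) = 1.8257
  s(V) = √(8.25) = 2.8723

Step 3 — r_{ij} = s_{ij} / (s_i · s_j):
  r[U,U] = 1 (diagonal).
  r[U,V] = -4.3333 / (1.8257 · 2.8723) = -4.3333 / 5.244 = -0.8263
  r[V,V] = 1 (diagonal).

R is symmetric with unit diagonal. Assembling:

R = [[1, -0.8263],
 [-0.8263, 1]]


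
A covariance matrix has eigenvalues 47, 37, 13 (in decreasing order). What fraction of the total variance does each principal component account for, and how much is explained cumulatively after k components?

Step 1 — total variance = trace(Sigma) = Σ λ_i = 47 + 37 + 13 = 97.

Step 2 — fraction explained by component i = λ_i / Σ λ:
  PC1: 47/97 = 0.4845
  PC2: 37/97 = 0.3814
  PC3: 13/97 = 0.134

Step 3 — cumulative fraction after k components = (λ_1 + ... + λ_k) / Σ λ:
  k = 1: 47/97 = 0.4845
  k = 2: (47 + 37)/97 = 84/97 = 0.866
  k = 3: (47 + 37 + 13)/97 = 97/97 = 1

Summary (fraction, with percent):

explained: PC1 0.4845 (48.45%), PC2 0.3814 (38.14%), PC3 0.134 (13.4%);  cumulative: 0.4845, 0.866, 1


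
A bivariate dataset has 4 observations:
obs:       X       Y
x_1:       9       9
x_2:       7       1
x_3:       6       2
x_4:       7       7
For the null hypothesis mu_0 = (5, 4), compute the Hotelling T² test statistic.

Step 1 — sample mean vector:
  mean(X) = (9 + 7 + 6 + 7) / 4 = 29/4 = 7.25
  mean(Y) = (9 + 1 + 2 + 7) / 4 = 19/4 = 4.75
  x̄ = (7.25, 4.75),  deviation x̄ - mu_0 = (7.25, 4.75) - (5, 4) = (2.25, 0.75).

Step 2 — sample covariance matrix, S[i,j] = (1/(n-1)) · Σ_k (x_{k,i} - mean_i) · (x_{k,j} - mean_j), divisor n-1 = 3:
  S[X,X] = ((1.75)·(1.75) + (-0.25)·(-0.25) + (-1.25)·(-1.25) + (-0.25)·(-0.25)) / 3 = 4.75/3 = 1.5833
  S[X,Y] = ((1.75)·(4.25) + (-0.25)·(-3.75) + (-1.25)·(-2.75) + (-0.25)·(2.25)) / 3 = 11.25/3 = 3.75
  S[Y,Y] = ((4.25)·(4.25) + (-3.75)·(-3.75) + (-2.75)·(-2.75) + (2.25)·(2.25)) / 3 = 44.75/3 = 14.9167
  S = [[1.5833, 3.75],
 [3.75, 14.9167]].

Step 3 — invert S. det(S) = 1.5833·14.9167 - (3.75)² = 9.5556.
  S^{-1} = (1/det) · [[d, -b], [-b, a]] = [[1.561, -0.3924],
 [-0.3924, 0.1657]].

Step 4 — quadratic form (x̄ - mu_0)^T · S^{-1} · (x̄ - mu_0):
  S^{-1} · (x̄ - mu_0) = (3.218, -0.7587),
  (x̄ - mu_0)^T · [...] = (2.25)·(3.218) + (0.75)·(-0.7587) = 6.6715.

Step 5 — scale by n: T² = 4 · 6.6715 = 26.686.

T² ≈ 26.686


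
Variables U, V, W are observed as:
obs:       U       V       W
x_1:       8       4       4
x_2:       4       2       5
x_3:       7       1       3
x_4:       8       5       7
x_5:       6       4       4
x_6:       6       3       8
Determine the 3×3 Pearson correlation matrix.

Step 1 — column means:
  mean(U) = (8 + 4 + 7 + 8 + 6 + 6) / 6 = 39/6 = 6.5
  mean(V) = (4 + 2 + 1 + 5 + 4 + 3) / 6 = 19/6 = 3.1667
  mean(W) = (4 + 5 + 3 + 7 + 4 + 8) / 6 = 31/6 = 5.1667

Step 2 — sample variances and covariances s[i,j] = (1/(n-1)) · Σ_k (x_{k,i} - mean_i) · (x_{k,j} - mean_j), with n-1 = 5:
  s[U,U] = ((1.5)·(1.5) + (-2.5)·(-2.5) + (0.5)·(0.5) + (1.5)·(1.5) + (-0.5)·(-0.5) + (-0.5)·(-0.5)) / 5 = 11.5/5 = 2.3
  s[U,V] = ((1.5)·(0.8333) + (-2.5)·(-1.1667) + (0.5)·(-2.1667) + (1.5)·(1.8333) + (-0.5)·(0.8333) + (-0.5)·(-0.1667)) / 5 = 5.5/5 = 1.1
  s[U,W] = ((1.5)·(-1.1667) + (-2.5)·(-0.1667) + (0.5)·(-2.1667) + (1.5)·(1.8333) + (-0.5)·(-1.1667) + (-0.5)·(2.8333)) / 5 = -0.5/5 = -0.1
  s[V,V] = ((0.8333)·(0.8333) + (-1.1667)·(-1.1667) + (-2.1667)·(-2.1667) + (1.8333)·(1.8333) + (0.8333)·(0.8333) + (-0.1667)·(-0.1667)) / 5 = 10.8333/5 = 2.1667
  s[V,W] = ((0.8333)·(-1.1667) + (-1.1667)·(-0.1667) + (-2.1667)·(-2.1667) + (1.8333)·(1.8333) + (0.8333)·(-1.1667) + (-0.1667)·(2.8333)) / 5 = 5.8333/5 = 1.1667
  s[W,W] = ((-1.1667)·(-1.1667) + (-0.1667)·(-0.1667) + (-2.1667)·(-2.1667) + (1.8333)·(1.8333) + (-1.1667)·(-1.1667) + (2.8333)·(2.8333)) / 5 = 18.8333/5 = 3.7667
  Sample standard deviations s_i = √(s[i,i]):
  s(U) = √(2.3) = 1.5166
  s(V) = √(2.1667) = 1.472
  s(W) = √(3.7667) = 1.9408

Step 3 — r_{ij} = s_{ij} / (s_i · s_j):
  r[U,U] = 1 (diagonal).
  r[U,V] = 1.1 / (1.5166 · 1.472) = 1.1 / 2.2323 = 0.4928
  r[U,W] = -0.1 / (1.5166 · 1.9408) = -0.1 / 2.9434 = -0.034
  r[V,V] = 1 (diagonal).
  r[V,W] = 1.1667 / (1.472 · 1.9408) = 1.1667 / 2.8568 = 0.4084
  r[W,W] = 1 (diagonal).

R is symmetric with unit diagonal. Assembling:

R = [[1, 0.4928, -0.034],
 [0.4928, 1, 0.4084],
 [-0.034, 0.4084, 1]]


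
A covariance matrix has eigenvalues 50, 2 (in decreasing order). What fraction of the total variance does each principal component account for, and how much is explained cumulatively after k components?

Step 1 — total variance = trace(Sigma) = Σ λ_i = 50 + 2 = 52.

Step 2 — fraction explained by component i = λ_i / Σ λ:
  PC1: 50/52 = 0.9615
  PC2: 2/52 = 0.0385

Step 3 — cumulative fraction after k components = (λ_1 + ... + λ_k) / Σ λ:
  k = 1: 50/52 = 0.9615
  k = 2: (50 + 2)/52 = 52/52 = 1

Summary (fraction, with percent):

explained: PC1 0.9615 (96.15%), PC2 0.0385 (3.85%);  cumulative: 0.9615, 1


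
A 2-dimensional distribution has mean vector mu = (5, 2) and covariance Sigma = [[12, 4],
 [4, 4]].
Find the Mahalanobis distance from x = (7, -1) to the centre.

Step 1 — centre the observation: (x - mu) = (2, -3).

Step 2 — invert Sigma. det(Sigma) = 12·4 - (4)² = 32.
  Sigma^{-1} = (1/det) · [[d, -b], [-b, a]] = [[0.125, -0.125],
 [-0.125, 0.375]].

Step 3 — form the quadratic (x - mu)^T · Sigma^{-1} · (x - mu):
  Sigma^{-1} · (x - mu) = (0.625, -1.375).
  (x - mu)^T · [Sigma^{-1} · (x - mu)] = (2)·(0.625) + (-3)·(-1.375) = 5.375.

Step 4 — take square root: d = √(5.375) ≈ 2.3184.

d(x, mu) = √(5.375) ≈ 2.3184


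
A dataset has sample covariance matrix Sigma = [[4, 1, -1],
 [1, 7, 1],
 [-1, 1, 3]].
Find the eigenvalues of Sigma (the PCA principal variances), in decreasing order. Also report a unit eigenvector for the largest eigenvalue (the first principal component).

Step 1 — characteristic polynomial p(λ) = det(λI - Sigma) = λ³ - tr·λ² + c_1·λ - det, where tr = trace, c_1 = sum of the principal 2×2 minors, det = det(Sigma):
  tr = 4 + 7 + 3 = 14,
  c_1 = (4·7 - (1)²) + (4·3 - (-1)²) + (7·3 - (1)²) = 27 + 11 + 20 = 58,
  det = 4·(7·3 - (1)²) - (1)·((1)·3 - (1)·(-1)) + (-1)·((1)·(1) - 7·(-1)) = 4·(20) - (1)·(4) + (-1)·(8) = 68.
  So p(λ) = λ³ - 14λ² + 58λ - 68.
Step 2 — look for an integer root (rational root theorem: any rational root is an integer divisor of 68). Testing λ = 2:
  p(2) = 8 - 56 + 116 - 68 = 0  ✓
  Dividing out (λ - 2): p(λ) = (λ - 2)(λ² - 12λ + 34).
Step 3 — remaining eigenvalues from the quadratic λ² - 12λ + 34 = 0:
  Δ = 12² - 4·34 = 144 - 136 = 8,  λ = (12 ± √8)/2 = (12 ± 2.8284)/2 ≈ 7.4142 or 4.5858.
  Sorted: λ_1 = 7.4142,  λ_2 = 4.5858,  λ_3 = 2  (check: sum = 14 = tr ✓).

Step 4 — unit eigenvector for λ_1 ≈ 7.4142: v spans the null space of (Sigma - λ_1 I), whose rows are
  r_1 = (-3.4142, 1, -1),  r_2 = (1, -0.4142, 1),  r_3 = (-1, 1, -4.4142).
  v is orthogonal to every row, so take v ∝ r_1 × r_2 = ((1)·(1) - (-1)·(-0.4142), (-1)·(1) - (-3.4142)·(1), (-3.4142)·(-0.4142) - (1)·(1)) ≈ (0.5858, 2.4142, 0.4142).
  Let u = (0.5858, 2.4142, 0.4142).
  ||u|| = √((0.5858)² + (2.4142)² + (0.4142)²) = √(6.3431) ≈ 2.5186,  v_1 = u/||u|| ≈ (0.2326, 0.9586, 0.1645) (||v_1|| = 1).

λ_1 = 7.4142,  λ_2 = 4.5858,  λ_3 = 2;  v_1 ≈ (0.2326, 0.9586, 0.1645)


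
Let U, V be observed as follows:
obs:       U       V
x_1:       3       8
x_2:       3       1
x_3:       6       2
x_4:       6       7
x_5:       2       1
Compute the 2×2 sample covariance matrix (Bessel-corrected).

Step 1 — column means:
  mean(U) = (3 + 3 + 6 + 6 + 2) / 5 = 20/5 = 4
  mean(V) = (8 + 1 + 2 + 7 + 1) / 5 = 19/5 = 3.8

Step 2 — sample covariance S[i,j] = (1/(n-1)) · Σ_k (x_{k,i} - mean_i) · (x_{k,j} - mean_j), with n-1 = 4.
  S[U,U] = ((-1)·(-1) + (-1)·(-1) + (2)·(2) + (2)·(2) + (-2)·(-2)) / 4 = 14/4 = 3.5
  S[U,V] = ((-1)·(4.2) + (-1)·(-2.8) + (2)·(-1.8) + (2)·(3.2) + (-2)·(-2.8)) / 4 = 7/4 = 1.75
  S[V,V] = ((4.2)·(4.2) + (-2.8)·(-2.8) + (-1.8)·(-1.8) + (3.2)·(3.2) + (-2.8)·(-2.8)) / 4 = 46.8/4 = 11.7

S is symmetric (S[j,i] = S[i,j]). Assembling:

S = [[3.5, 1.75],
 [1.75, 11.7]]


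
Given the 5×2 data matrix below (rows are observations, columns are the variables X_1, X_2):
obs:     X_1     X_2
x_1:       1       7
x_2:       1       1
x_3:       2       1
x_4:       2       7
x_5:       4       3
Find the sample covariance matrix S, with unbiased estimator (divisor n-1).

Step 1 — column means:
  mean(X_1) = (1 + 1 + 2 + 2 + 4) / 5 = 10/5 = 2
  mean(X_2) = (7 + 1 + 1 + 7 + 3) / 5 = 19/5 = 3.8

Step 2 — sample covariance S[i,j] = (1/(n-1)) · Σ_k (x_{k,i} - mean_i) · (x_{k,j} - mean_j), with n-1 = 4.
  S[X_1,X_1] = ((-1)·(-1) + (-1)·(-1) + (0)·(0) + (0)·(0) + (2)·(2)) / 4 = 6/4 = 1.5
  S[X_1,X_2] = ((-1)·(3.2) + (-1)·(-2.8) + (0)·(-2.8) + (0)·(3.2) + (2)·(-0.8)) / 4 = -2/4 = -0.5
  S[X_2,X_2] = ((3.2)·(3.2) + (-2.8)·(-2.8) + (-2.8)·(-2.8) + (3.2)·(3.2) + (-0.8)·(-0.8)) / 4 = 36.8/4 = 9.2

S is symmetric (S[j,i] = S[i,j]). Assembling:

S = [[1.5, -0.5],
 [-0.5, 9.2]]


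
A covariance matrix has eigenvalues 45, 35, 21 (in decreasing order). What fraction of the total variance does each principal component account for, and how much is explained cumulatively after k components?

Step 1 — total variance = trace(Sigma) = Σ λ_i = 45 + 35 + 21 = 101.

Step 2 — fraction explained by component i = λ_i / Σ λ:
  PC1: 45/101 = 0.4455
  PC2: 35/101 = 0.3465
  PC3: 21/101 = 0.2079

Step 3 — cumulative fraction after k components = (λ_1 + ... + λ_k) / Σ λ:
  k = 1: 45/101 = 0.4455
  k = 2: (45 + 35)/101 = 80/101 = 0.7921
  k = 3: (45 + 35 + 21)/101 = 101/101 = 1

Summary (fraction, with percent):

explained: PC1 0.4455 (44.55%), PC2 0.3465 (34.65%), PC3 0.2079 (20.79%);  cumulative: 0.4455, 0.7921, 1


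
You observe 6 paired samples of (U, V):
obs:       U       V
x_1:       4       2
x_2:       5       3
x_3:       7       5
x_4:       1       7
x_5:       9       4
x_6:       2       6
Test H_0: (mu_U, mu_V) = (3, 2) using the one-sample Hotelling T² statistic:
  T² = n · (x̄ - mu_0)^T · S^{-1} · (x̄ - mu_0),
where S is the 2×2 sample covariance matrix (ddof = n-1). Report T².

Step 1 — sample mean vector:
  mean(U) = (4 + 5 + 7 + 1 + 9 + 2) / 6 = 28/6 = 4.6667
  mean(V) = (2 + 3 + 5 + 7 + 4 + 6) / 6 = 27/6 = 4.5
  x̄ = (4.6667, 4.5),  deviation x̄ - mu_0 = (4.6667, 4.5) - (3, 2) = (1.6667, 2.5).

Step 2 — sample covariance matrix, S[i,j] = (1/(n-1)) · Σ_k (x_{k,i} - mean_i) · (x_{k,j} - mean_j), divisor n-1 = 5:
  S[U,U] = ((-0.6667)·(-0.6667) + (0.3333)·(0.3333) + (2.3333)·(2.3333) + (-3.6667)·(-3.6667) + (4.3333)·(4.3333) + (-2.6667)·(-2.6667)) / 5 = 45.3333/5 = 9.0667
  S[U,V] = ((-0.6667)·(-2.5) + (0.3333)·(-1.5) + (2.3333)·(0.5) + (-3.6667)·(2.5) + (4.3333)·(-0.5) + (-2.6667)·(1.5)) / 5 = -13/5 = -2.6
  S[V,V] = ((-2.5)·(-2.5) + (-1.5)·(-1.5) + (0.5)·(0.5) + (2.5)·(2.5) + (-0.5)·(-0.5) + (1.5)·(1.5)) / 5 = 17.5/5 = 3.5
  S = [[9.0667, -2.6],
 [-2.6, 3.5]].

Step 3 — invert S. det(S) = 9.0667·3.5 - (-2.6)² = 24.9733.
  S^{-1} = (1/det) · [[d, -b], [-b, a]] = [[0.1401, 0.1041],
 [0.1041, 0.3631]].

Step 4 — quadratic form (x̄ - mu_0)^T · S^{-1} · (x̄ - mu_0):
  S^{-1} · (x̄ - mu_0) = (0.4939, 1.0812),
  (x̄ - mu_0)^T · [...] = (1.6667)·(0.4939) + (2.5)·(1.0812) = 3.526.

Step 5 — scale by n: T² = 6 · 3.526 = 21.1559.

T² ≈ 21.1559


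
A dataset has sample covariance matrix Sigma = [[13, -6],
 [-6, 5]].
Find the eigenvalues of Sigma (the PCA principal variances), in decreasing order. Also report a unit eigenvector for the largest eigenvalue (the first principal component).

Step 1 — characteristic polynomial of 2×2 Sigma:
  det(Sigma - λI) = λ² - trace · λ + det = 0.
  trace = 13 + 5 = 18, det = 13·5 - (-6)² = 29.
Step 2 — discriminant:
  Δ = trace² - 4·det = 324 - 116 = 208.
Step 3 — eigenvalues:
  λ = (trace ± √Δ)/2 = (18 ± 14.4222)/2,
  λ_1 = 16.2111,  λ_2 = 1.7889.

Step 4 — unit eigenvector for λ_1: solve (Sigma - λ_1 I)v = 0. First row:
  (13 - 16.2111)·v_x + (-6)·v_y = 0, i.e. (-3.2111)·v_x + (-6)·v_y = 0,
  so v ∝ (b, λ_1 - a) = (-6, 3.2111); multiply by -1 so the first entry is positive: u = (6, -3.2111).
  ||u|| = √((6)² + (-3.2111)²) = √(46.3112) ≈ 6.8052,
  v_1 = u/||u|| ≈ (0.8817, -0.4719) (||v_1|| = 1).

λ_1 = 16.2111,  λ_2 = 1.7889;  v_1 ≈ (0.8817, -0.4719)


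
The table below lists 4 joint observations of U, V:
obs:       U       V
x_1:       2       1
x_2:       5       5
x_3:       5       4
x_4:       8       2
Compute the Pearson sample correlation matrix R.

Step 1 — column means:
  mean(U) = (2 + 5 + 5 + 8) / 4 = 20/4 = 5
  mean(V) = (1 + 5 + 4 + 2) / 4 = 12/4 = 3

Step 2 — sample variances and covariances s[i,j] = (1/(n-1)) · Σ_k (x_{k,i} - mean_i) · (x_{k,j} - mean_j), with n-1 = 3:
  s[U,U] = ((-3)·(-3) + (0)·(0) + (0)·(0) + (3)·(3)) / 3 = 18/3 = 6
  s[U,V] = ((-3)·(-2) + (0)·(2) + (0)·(1) + (3)·(-1)) / 3 = 3/3 = 1
  s[V,V] = ((-2)·(-2) + (2)·(2) + (1)·(1) + (-1)·(-1)) / 3 = 10/3 = 3.3333
  Sample standard deviations s_i = √(s[i,i]):
  s(U) = √(6) = 2.4495
  s(V) = √(3.3333) = 1.8257

Step 3 — r_{ij} = s_{ij} / (s_i · s_j):
  r[U,U] = 1 (diagonal).
  r[U,V] = 1 / (2.4495 · 1.8257) = 1 / 4.4721 = 0.2236
  r[V,V] = 1 (diagonal).

R is symmetric with unit diagonal. Assembling:

R = [[1, 0.2236],
 [0.2236, 1]]


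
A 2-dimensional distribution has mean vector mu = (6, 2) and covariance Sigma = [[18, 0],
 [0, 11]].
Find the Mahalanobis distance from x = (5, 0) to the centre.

Step 1 — centre the observation: (x - mu) = (-1, -2).

Step 2 — invert Sigma. det(Sigma) = 18·11 - (0)² = 198.
  Sigma^{-1} = (1/det) · [[d, -b], [-b, a]] = [[0.0556, 0],
 [0, 0.0909]].

Step 3 — form the quadratic (x - mu)^T · Sigma^{-1} · (x - mu):
  Sigma^{-1} · (x - mu) = (-0.0556, -0.1818).
  (x - mu)^T · [Sigma^{-1} · (x - mu)] = (-1)·(-0.0556) + (-2)·(-0.1818) = 0.4192.

Step 4 — take square root: d = √(0.4192) ≈ 0.6475.

d(x, mu) = √(0.4192) ≈ 0.6475
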